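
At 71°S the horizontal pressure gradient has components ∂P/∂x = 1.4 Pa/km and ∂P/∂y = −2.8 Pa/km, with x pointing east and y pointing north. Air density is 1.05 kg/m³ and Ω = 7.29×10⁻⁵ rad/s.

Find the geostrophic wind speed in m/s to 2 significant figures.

22 m/s

Coriolis parameter at 71°S:
f = 2Ω sin φ = 2 × 7.29×10⁻⁵ × sin 71° = 1.38×10⁻⁴ s⁻¹
In the Southern Hemisphere f is negative: f = −1.38×10⁻⁴ s⁻¹.
Component geostrophic relations (x east, y north):
u_g = −(1/(fρ)) ∂P/∂y,  v_g = (1/(fρ)) ∂P/∂x
u_g = −(−2.8×10⁻³)/(−1.38×10⁻⁴ × 1.05) = −19.3 m/s;  v_g = (1.4×10⁻³)/(−1.38×10⁻⁴ × 1.05) = −9.67 m/s
|V_g| = √(u_g² + v_g²) = 21.6 m/s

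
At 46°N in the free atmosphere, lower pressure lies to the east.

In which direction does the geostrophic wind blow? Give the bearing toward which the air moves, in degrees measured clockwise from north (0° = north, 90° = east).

The pressure-gradient force points toward the east (bearing 090°).
Geostrophic balance: in the Northern Hemisphere the Coriolis force deflects motion to the right, so the geostrophic wind blows 90° to the right of the pressure-gradient force (low pressure on the left).
Rotating 090° by 90° clockwise gives 180° — the wind blows toward the south.

180°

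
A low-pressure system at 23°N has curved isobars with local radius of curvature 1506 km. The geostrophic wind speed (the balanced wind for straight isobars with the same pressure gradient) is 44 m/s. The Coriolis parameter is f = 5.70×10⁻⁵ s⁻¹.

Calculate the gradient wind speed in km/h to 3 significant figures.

115 km/h

Around a low, centrifugal force acts outward with Coriolis, so pressure-gradient force balances both:
(1/ρ)|∂P/∂n| = fV + V²/R  →  V² + fR·V − fR·V_g = 0
With fR = 5.70×10⁻⁵ × 1506×10³ m = 85.8 m/s:
V = [−fR + √((fR)² + 4 fR V_g)]/2 = [−85.8 + √(85.8² + 4×85.8×44)]/2 = 32 m/s
Subgeostrophic (V < V_g = 44 m/s), as expected around a low.
Converting: 32 m/s × 3.6 = 115 km/h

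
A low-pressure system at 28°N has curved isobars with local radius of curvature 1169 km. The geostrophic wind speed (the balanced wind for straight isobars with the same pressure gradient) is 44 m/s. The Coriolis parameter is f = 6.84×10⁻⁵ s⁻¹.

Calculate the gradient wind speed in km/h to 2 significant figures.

Around a low, centrifugal force acts outward with Coriolis, so pressure-gradient force balances both:
(1/ρ)|∂P/∂n| = fV + V²/R  →  V² + fR·V − fR·V_g = 0
With fR = 6.84×10⁻⁵ × 1169×10³ m = 80.0 m/s:
V = [−fR + √((fR)² + 4 fR V_g)]/2 = [−80.0 + √(80.0² + 4×80.0×44)]/2 = 31.6 m/s
Subgeostrophic (V < V_g = 44 m/s), as expected around a low.
Converting: 31.6 m/s × 3.6 = 110 km/h

110 km/h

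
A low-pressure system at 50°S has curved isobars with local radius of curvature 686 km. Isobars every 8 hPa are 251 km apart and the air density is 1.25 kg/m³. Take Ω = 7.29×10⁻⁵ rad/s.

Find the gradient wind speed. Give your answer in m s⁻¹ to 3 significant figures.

18.4 m s⁻¹

Coriolis parameter at 50°S:
f = 2Ω sin φ = 2 × 7.29×10⁻⁵ × sin 50° = 1.12×10⁻⁴ s⁻¹
Pressure gradient: |∂P/∂n| = 800 Pa / 251000 m = 3.19×10⁻³ Pa/m
Geostrophic speed: V_g = |∂P/∂n|/(fρ) = 3.19×10⁻³/(1.12×10⁻⁴ × 1.25) = 22.8 m/s
Around a low, centrifugal force acts outward with Coriolis, so pressure-gradient force balances both:
(1/ρ)|∂P/∂n| = fV + V²/R  →  V² + fR·V − fR·V_g = 0
With fR = 1.12×10⁻⁴ × 686×10³ m = 76.6 m/s:
V = [−fR + √((fR)² + 4 fR V_g)]/2 = [−76.6 + √(76.6² + 4×76.6×22.8)]/2 = 18.4 m/s
Subgeostrophic (V < V_g = 22.8 m/s), as expected around a low.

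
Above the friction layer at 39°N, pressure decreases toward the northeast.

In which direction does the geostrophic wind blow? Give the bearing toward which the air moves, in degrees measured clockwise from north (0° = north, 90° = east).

The pressure-gradient force points toward the northeast (bearing 045°).
Geostrophic balance: in the Northern Hemisphere the Coriolis force deflects motion to the right, so the geostrophic wind blows 90° to the right of the pressure-gradient force (low pressure on the left).
Rotating 045° by 90° clockwise gives 135° — the wind blows toward the southeast.

135°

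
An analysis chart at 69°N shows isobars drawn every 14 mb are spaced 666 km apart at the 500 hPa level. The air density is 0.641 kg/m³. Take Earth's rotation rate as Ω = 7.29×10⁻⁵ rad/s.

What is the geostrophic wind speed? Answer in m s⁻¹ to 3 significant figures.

Coriolis parameter at 69°N:
f = 2Ω sin φ = 2 × 7.29×10⁻⁵ × sin 69° = 1.36×10⁻⁴ s⁻¹
Pressure gradient: |∂P/∂n| = 1400 Pa / 666000 m = 2.10×10⁻³ Pa/m
Geostrophic balance (pressure-gradient force = Coriolis force):
V_g = (1/(fρ)) |∂P/∂n| = 2.10×10⁻³ / (1.36×10⁻⁴ × 0.641) = 24.1 m/s

24.1 m s⁻¹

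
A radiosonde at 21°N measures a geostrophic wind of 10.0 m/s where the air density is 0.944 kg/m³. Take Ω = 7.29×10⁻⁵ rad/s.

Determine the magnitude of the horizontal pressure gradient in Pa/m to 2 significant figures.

4.9×10⁻⁴ Pa/m

Coriolis parameter at 21°N:
f = 2Ω sin φ = 2 × 7.29×10⁻⁵ × sin 21° = 5.23×10⁻⁵ s⁻¹
Geostrophic balance rearranged: |∂P/∂n| = f ρ V_g
|∂P/∂n| = 5.23×10⁻⁵ × 0.944 × 10.0 = 4.93×10⁻⁴ Pa/m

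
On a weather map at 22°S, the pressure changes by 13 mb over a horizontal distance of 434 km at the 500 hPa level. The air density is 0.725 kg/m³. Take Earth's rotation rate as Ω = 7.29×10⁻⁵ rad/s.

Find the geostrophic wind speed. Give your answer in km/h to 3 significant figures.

Coriolis parameter at 22°S:
f = 2Ω sin φ = 2 × 7.29×10⁻⁵ × sin 22° = 5.46×10⁻⁵ s⁻¹
Pressure gradient: |∂P/∂n| = 1300 Pa / 434000 m = 3.00×10⁻³ Pa/m
Geostrophic balance (pressure-gradient force = Coriolis force):
V_g = (1/(fρ)) |∂P/∂n| = 3.00×10⁻³ / (5.46×10⁻⁵ × 0.725) = 75.6 m/s
Converting: 75.6 m/s × 3.6 = 272 km/h

272 km/h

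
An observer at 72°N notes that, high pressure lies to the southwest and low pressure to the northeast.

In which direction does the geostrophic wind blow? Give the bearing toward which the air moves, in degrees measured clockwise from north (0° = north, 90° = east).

The pressure-gradient force points toward the northeast (bearing 045°).
Geostrophic balance: in the Northern Hemisphere the Coriolis force deflects motion to the right, so the geostrophic wind blows 90° to the right of the pressure-gradient force (low pressure on the left).
Rotating 045° by 90° clockwise gives 135° — the wind blows toward the southeast.

135°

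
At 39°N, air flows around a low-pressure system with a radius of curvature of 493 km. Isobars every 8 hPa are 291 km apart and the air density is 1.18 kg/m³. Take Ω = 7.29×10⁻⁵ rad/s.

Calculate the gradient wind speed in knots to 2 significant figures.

Coriolis parameter at 39°N:
f = 2Ω sin φ = 2 × 7.29×10⁻⁵ × sin 39° = 9.18×10⁻⁵ s⁻¹
Pressure gradient: |∂P/∂n| = 800 Pa / 291000 m = 2.75×10⁻³ Pa/m
Geostrophic speed: V_g = |∂P/∂n|/(fρ) = 2.75×10⁻³/(9.18×10⁻⁵ × 1.18) = 25.4 m/s
Around a low, centrifugal force acts outward with Coriolis, so pressure-gradient force balances both:
(1/ρ)|∂P/∂n| = fV + V²/R  →  V² + fR·V − fR·V_g = 0
With fR = 9.18×10⁻⁵ × 493×10³ m = 45.2 m/s:
V = [−fR + √((fR)² + 4 fR V_g)]/2 = [−45.2 + √(45.2² + 4×45.2×25.4)]/2 = 18.1 m/s
Subgeostrophic (V < V_g = 25.4 m/s), as expected around a low.
Converting: 18.1 m/s × 1.944 = 35 knots

35 knots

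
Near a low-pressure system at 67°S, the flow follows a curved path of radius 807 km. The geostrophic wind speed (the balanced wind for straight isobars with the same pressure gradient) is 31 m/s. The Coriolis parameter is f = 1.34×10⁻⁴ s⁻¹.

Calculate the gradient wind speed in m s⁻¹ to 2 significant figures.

25 m s⁻¹

Around a low, centrifugal force acts outward with Coriolis, so pressure-gradient force balances both:
(1/ρ)|∂P/∂n| = fV + V²/R  →  V² + fR·V − fR·V_g = 0
With fR = 1.34×10⁻⁴ × 807×10³ m = 108 m/s:
V = [−fR + √((fR)² + 4 fR V_g)]/2 = [−108 + √(108² + 4×108×31)]/2 = 25.2 m/s
Subgeostrophic (V < V_g = 31 m/s), as expected around a low.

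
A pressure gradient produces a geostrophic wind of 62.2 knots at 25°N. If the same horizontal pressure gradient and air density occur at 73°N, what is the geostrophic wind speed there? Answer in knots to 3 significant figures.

With the same pressure gradient and density, V_g ∝ 1/f ∝ 1/sin φ.
V₂ = V₁ · sin φ₁ / sin φ₂ = 62.2 × sin 25° / sin 73°
V₂ = 62.2 × 0.4226/0.9563 = 27.5 knots

27.5 knots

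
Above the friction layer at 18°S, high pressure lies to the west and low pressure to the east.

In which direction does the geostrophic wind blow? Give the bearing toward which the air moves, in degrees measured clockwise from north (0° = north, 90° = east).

000°

The pressure-gradient force points toward the east (bearing 090°).
Geostrophic balance: in the Southern Hemisphere the Coriolis force deflects motion to the left, so the geostrophic wind blows 90° to the left of the pressure-gradient force (low pressure on the right).
Rotating 090° by 90° counterclockwise gives 000° — the wind blows toward the north.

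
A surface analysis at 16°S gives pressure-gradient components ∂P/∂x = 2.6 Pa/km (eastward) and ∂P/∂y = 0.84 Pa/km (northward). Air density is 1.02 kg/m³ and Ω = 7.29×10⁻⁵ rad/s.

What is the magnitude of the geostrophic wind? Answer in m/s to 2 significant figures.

67 m/s

Coriolis parameter at 16°S:
f = 2Ω sin φ = 2 × 7.29×10⁻⁵ × sin 16° = 4.02×10⁻⁵ s⁻¹
In the Southern Hemisphere f is negative: f = −4.02×10⁻⁵ s⁻¹.
Component geostrophic relations (x east, y north):
u_g = −(1/(fρ)) ∂P/∂y,  v_g = (1/(fρ)) ∂P/∂x
u_g = −(0.84×10⁻³)/(−4.02×10⁻⁵ × 1.02) = 20.5 m/s;  v_g = (2.6×10⁻³)/(−4.02×10⁻⁵ × 1.02) = −63.4 m/s
|V_g| = √(u_g² + v_g²) = 66.7 m/s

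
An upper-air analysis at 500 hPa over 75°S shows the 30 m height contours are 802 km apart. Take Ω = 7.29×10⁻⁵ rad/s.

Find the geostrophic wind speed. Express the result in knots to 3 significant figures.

5.06 knots

Coriolis parameter at 75°S:
f = 2Ω sin φ = 2 × 7.29×10⁻⁵ × sin 75° = 1.41×10⁻⁴ s⁻¹
Height gradient: |∂Z/∂n| = 30 m / 802000 m = 3.74×10⁻⁵
On a pressure surface, geostrophic balance gives V_g = (g/f)|∂Z/∂n|:
V_g = 9.81 × 3.74×10⁻⁵ / 1.41×10⁻⁴ = 2.61 m/s
Converting: 2.61 m/s × 1.944 = 5.06 knots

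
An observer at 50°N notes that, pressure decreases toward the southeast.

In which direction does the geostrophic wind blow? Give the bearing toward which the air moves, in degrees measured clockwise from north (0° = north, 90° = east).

225°

The pressure-gradient force points toward the southeast (bearing 135°).
Geostrophic balance: in the Northern Hemisphere the Coriolis force deflects motion to the right, so the geostrophic wind blows 90° to the right of the pressure-gradient force (low pressure on the left).
Rotating 135° by 90° clockwise gives 225° — the wind blows toward the southwest.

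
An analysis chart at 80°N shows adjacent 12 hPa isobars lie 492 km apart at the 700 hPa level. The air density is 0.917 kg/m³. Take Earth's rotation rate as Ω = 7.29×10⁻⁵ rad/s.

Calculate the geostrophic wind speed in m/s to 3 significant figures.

18.5 m/s

Coriolis parameter at 80°N:
f = 2Ω sin φ = 2 × 7.29×10⁻⁵ × sin 80° = 1.44×10⁻⁴ s⁻¹
Pressure gradient: |∂P/∂n| = 1200 Pa / 492000 m = 2.44×10⁻³ Pa/m
Geostrophic balance (pressure-gradient force = Coriolis force):
V_g = (1/(fρ)) |∂P/∂n| = 2.44×10⁻³ / (1.44×10⁻⁴ × 0.917) = 18.5 m/s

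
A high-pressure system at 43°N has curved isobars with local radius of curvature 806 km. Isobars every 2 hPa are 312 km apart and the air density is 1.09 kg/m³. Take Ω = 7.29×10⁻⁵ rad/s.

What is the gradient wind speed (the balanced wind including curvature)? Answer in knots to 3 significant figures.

Coriolis parameter at 43°N:
f = 2Ω sin φ = 2 × 7.29×10⁻⁵ × sin 43° = 9.94×10⁻⁵ s⁻¹
Pressure gradient: |∂P/∂n| = 200 Pa / 312000 m = 6.41×10⁻⁴ Pa/m
Geostrophic speed: V_g = |∂P/∂n|/(fρ) = 6.41×10⁻⁴/(9.94×10⁻⁵ × 1.09) = 5.91 m/s
Around a high, pressure-gradient force acts outward with centrifugal, so Coriolis balances both:
fV = (1/ρ)|∂P/∂n| + V²/R  →  V² − fR·V + fR·V_g = 0
With fR = 9.94×10⁻⁵ × 806×10³ m = 80.1 m/s:
V = [fR − √((fR)² − 4 fR V_g)]/2 = [80.1 − √(80.1² − 4×80.1×5.91)]/2 = 6.43 m/s
Supergeostrophic (V > V_g = 5.91 m/s), as expected around a high.
Converting: 6.43 m/s × 1.944 = 12.5 knots

12.5 knots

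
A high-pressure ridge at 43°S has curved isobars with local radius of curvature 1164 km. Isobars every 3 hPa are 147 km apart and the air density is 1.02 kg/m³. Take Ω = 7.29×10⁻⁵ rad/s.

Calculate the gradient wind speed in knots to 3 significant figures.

Coriolis parameter at 43°S:
f = 2Ω sin φ = 2 × 7.29×10⁻⁵ × sin 43° = 9.94×10⁻⁵ s⁻¹
Pressure gradient: |∂P/∂n| = 300 Pa / 147000 m = 2.04×10⁻³ Pa/m
Geostrophic speed: V_g = |∂P/∂n|/(fρ) = 2.04×10⁻³/(9.94×10⁻⁵ × 1.02) = 20.1 m/s
Around a high, pressure-gradient force acts outward with centrifugal, so Coriolis balances both:
fV = (1/ρ)|∂P/∂n| + V²/R  →  V² − fR·V + fR·V_g = 0
With fR = 9.94×10⁻⁵ × 1164×10³ m = 116 m/s:
V = [fR − √((fR)² − 4 fR V_g)]/2 = [116 − √(116² − 4×116×20.1)]/2 = 25.9 m/s
Supergeostrophic (V > V_g = 20.1 m/s), as expected around a high.
Converting: 25.9 m/s × 1.944 = 50.4 knots

50.4 knots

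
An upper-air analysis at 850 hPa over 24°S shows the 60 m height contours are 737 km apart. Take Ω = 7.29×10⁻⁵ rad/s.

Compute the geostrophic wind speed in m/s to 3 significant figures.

Coriolis parameter at 24°S:
f = 2Ω sin φ = 2 × 7.29×10⁻⁵ × sin 24° = 5.93×10⁻⁵ s⁻¹
Height gradient: |∂Z/∂n| = 60 m / 737000 m = 8.14×10⁻⁵
On a pressure surface, geostrophic balance gives V_g = (g/f)|∂Z/∂n|:
V_g = 9.81 × 8.14×10⁻⁵ / 5.93×10⁻⁵ = 13.5 m/s

13.5 m/s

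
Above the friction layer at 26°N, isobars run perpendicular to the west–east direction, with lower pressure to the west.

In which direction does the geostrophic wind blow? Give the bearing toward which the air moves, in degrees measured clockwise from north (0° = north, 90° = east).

The pressure-gradient force points toward the west (bearing 270°).
Geostrophic balance: in the Northern Hemisphere the Coriolis force deflects motion to the right, so the geostrophic wind blows 90° to the right of the pressure-gradient force (low pressure on the left).
Rotating 270° by 90° clockwise gives 000° — the wind blows toward the north.

000°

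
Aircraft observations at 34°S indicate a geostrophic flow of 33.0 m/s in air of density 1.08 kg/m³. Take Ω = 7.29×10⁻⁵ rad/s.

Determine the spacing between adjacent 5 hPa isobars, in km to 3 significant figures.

Coriolis parameter at 34°S:
f = 2Ω sin φ = 2 × 7.29×10⁻⁵ × sin 34° = 8.15×10⁻⁵ s⁻¹
Geostrophic balance rearranged: |∂P/∂n| = f ρ V_g
|∂P/∂n| = 8.15×10⁻⁵ × 1.08 × 33.0 = 2.91×10⁻³ Pa/m
Isobar spacing: Δn = ΔP/|∂P/∂n| = 500 Pa / 2.91×10⁻³ Pa/m = 172073 m ≈ 172 km

172 km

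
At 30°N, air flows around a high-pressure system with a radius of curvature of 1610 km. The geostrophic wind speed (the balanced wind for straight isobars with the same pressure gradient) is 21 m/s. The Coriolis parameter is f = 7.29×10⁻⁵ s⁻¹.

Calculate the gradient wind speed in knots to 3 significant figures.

53.2 knots

Around a high, pressure-gradient force acts outward with centrifugal, so Coriolis balances both:
fV = (1/ρ)|∂P/∂n| + V²/R  →  V² − fR·V + fR·V_g = 0
With fR = 7.29×10⁻⁵ × 1610×10³ m = 117 m/s:
V = [fR − √((fR)² − 4 fR V_g)]/2 = [117 − √(117² − 4×117×21)]/2 = 27.4 m/s
Supergeostrophic (V > V_g = 21 m/s), as expected around a high.
Converting: 27.4 m/s × 1.944 = 53.2 knots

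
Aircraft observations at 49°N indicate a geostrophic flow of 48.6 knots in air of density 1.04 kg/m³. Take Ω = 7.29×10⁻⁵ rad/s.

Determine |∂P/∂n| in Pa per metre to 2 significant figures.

2.9×10⁻³ Pa/m

Coriolis parameter at 49°N:
f = 2Ω sin φ = 2 × 7.29×10⁻⁵ × sin 49° = 1.10×10⁻⁴ s⁻¹
Wind speed in SI: 48.6 knots = 25.0 m/s
Geostrophic balance rearranged: |∂P/∂n| = f ρ V_g
|∂P/∂n| = 1.10×10⁻⁴ × 1.04 × 25.0 = 2.86×10⁻³ Pa/m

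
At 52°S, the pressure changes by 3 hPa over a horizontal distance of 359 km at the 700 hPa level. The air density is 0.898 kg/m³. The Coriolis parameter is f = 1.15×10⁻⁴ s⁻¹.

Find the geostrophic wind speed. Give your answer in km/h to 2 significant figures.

Pressure gradient: |∂P/∂n| = 300 Pa / 359000 m = 8.36×10⁻⁴ Pa/m
Geostrophic balance (pressure-gradient force = Coriolis force):
V_g = (1/(fρ)) |∂P/∂n| = 8.36×10⁻⁴ / (1.15×10⁻⁴ × 0.898) = 8.09 m/s
Converting: 8.09 m/s × 3.6 = 29 km/h

29 km/h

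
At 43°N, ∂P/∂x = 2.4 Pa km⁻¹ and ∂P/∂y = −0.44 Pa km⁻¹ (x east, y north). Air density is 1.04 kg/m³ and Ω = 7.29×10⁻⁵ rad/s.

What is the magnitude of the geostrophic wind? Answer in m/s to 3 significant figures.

Coriolis parameter at 43°N:
f = 2Ω sin φ = 2 × 7.29×10⁻⁵ × sin 43° = 9.94×10⁻⁵ s⁻¹
Component geostrophic relations (x east, y north):
u_g = −(1/(fρ)) ∂P/∂y,  v_g = (1/(fρ)) ∂P/∂x
u_g = −(−0.44×10⁻³)/(9.94×10⁻⁵ × 1.04) = 4.25 m/s;  v_g = (2.4×10⁻³)/(9.94×10⁻⁵ × 1.04) = 23.2 m/s
|V_g| = √(u_g² + v_g²) = 23.6 m/s

23.6 m/s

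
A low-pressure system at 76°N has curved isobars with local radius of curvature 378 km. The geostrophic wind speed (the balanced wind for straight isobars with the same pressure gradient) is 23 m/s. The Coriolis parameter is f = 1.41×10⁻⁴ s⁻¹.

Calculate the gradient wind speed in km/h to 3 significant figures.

Around a low, centrifugal force acts outward with Coriolis, so pressure-gradient force balances both:
(1/ρ)|∂P/∂n| = fV + V²/R  →  V² + fR·V − fR·V_g = 0
With fR = 1.41×10⁻⁴ × 378×10³ m = 53.3 m/s:
V = [−fR + √((fR)² + 4 fR V_g)]/2 = [−53.3 + √(53.3² + 4×53.3×23)]/2 = 17.4 m/s
Subgeostrophic (V < V_g = 23 m/s), as expected around a low.
Converting: 17.4 m/s × 3.6 = 62.5 km/h

62.5 km/h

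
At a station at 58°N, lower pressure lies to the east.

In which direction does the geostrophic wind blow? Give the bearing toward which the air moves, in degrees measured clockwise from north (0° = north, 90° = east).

The pressure-gradient force points toward the east (bearing 090°).
Geostrophic balance: in the Northern Hemisphere the Coriolis force deflects motion to the right, so the geostrophic wind blows 90° to the right of the pressure-gradient force (low pressure on the left).
Rotating 090° by 90° clockwise gives 180° — the wind blows toward the south.

180°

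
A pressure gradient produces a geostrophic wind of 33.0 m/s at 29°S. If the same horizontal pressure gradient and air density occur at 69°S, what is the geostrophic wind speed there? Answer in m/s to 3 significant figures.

17.1 m/s

With the same pressure gradient and density, V_g ∝ 1/f ∝ 1/sin φ.
V₂ = V₁ · sin φ₁ / sin φ₂ = 33.0 × sin 29° / sin 69°
V₂ = 33.0 × 0.4848/0.9336 = 17.1 m/s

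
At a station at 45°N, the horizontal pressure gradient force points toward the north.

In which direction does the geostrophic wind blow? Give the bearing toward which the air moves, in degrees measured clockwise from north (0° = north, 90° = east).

090°

The pressure-gradient force points toward the north (bearing 000°).
Geostrophic balance: in the Northern Hemisphere the Coriolis force deflects motion to the right, so the geostrophic wind blows 90° to the right of the pressure-gradient force (low pressure on the left).
Rotating 000° by 90° clockwise gives 090° — the wind blows toward the east.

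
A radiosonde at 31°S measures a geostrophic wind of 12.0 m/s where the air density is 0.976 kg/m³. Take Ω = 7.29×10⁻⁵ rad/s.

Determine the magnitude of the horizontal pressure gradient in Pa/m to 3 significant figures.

Coriolis parameter at 31°S:
f = 2Ω sin φ = 2 × 7.29×10⁻⁵ × sin 31° = 7.51×10⁻⁵ s⁻¹
Geostrophic balance rearranged: |∂P/∂n| = f ρ V_g
|∂P/∂n| = 7.51×10⁻⁵ × 0.976 × 12.0 = 8.79×10⁻⁴ Pa/m

8.79×10⁻⁴ Pa/m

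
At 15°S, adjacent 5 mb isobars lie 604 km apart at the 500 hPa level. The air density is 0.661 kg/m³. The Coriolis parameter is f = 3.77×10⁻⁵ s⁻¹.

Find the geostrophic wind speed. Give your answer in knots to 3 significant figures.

Pressure gradient: |∂P/∂n| = 500 Pa / 604000 m = 8.28×10⁻⁴ Pa/m
Geostrophic balance (pressure-gradient force = Coriolis force):
V_g = (1/(fρ)) |∂P/∂n| = 8.28×10⁻⁴ / (3.77×10⁻⁵ × 0.661) = 33.2 m/s
Converting: 33.2 m/s × 1.944 = 64.6 knots

64.6 knots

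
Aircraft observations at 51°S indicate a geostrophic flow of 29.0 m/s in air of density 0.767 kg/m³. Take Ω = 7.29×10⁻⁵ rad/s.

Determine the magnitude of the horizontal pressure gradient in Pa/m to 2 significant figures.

2.5×10⁻³ Pa/m

Coriolis parameter at 51°S:
f = 2Ω sin φ = 2 × 7.29×10⁻⁵ × sin 51° = 1.13×10⁻⁴ s⁻¹
Geostrophic balance rearranged: |∂P/∂n| = f ρ V_g
|∂P/∂n| = 1.13×10⁻⁴ × 0.767 × 29.0 = 2.52×10⁻³ Pa/m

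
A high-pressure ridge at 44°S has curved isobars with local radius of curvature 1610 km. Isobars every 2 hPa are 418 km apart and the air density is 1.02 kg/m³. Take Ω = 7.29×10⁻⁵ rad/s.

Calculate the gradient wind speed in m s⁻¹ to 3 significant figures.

4.77 m s⁻¹

Coriolis parameter at 44°S:
f = 2Ω sin φ = 2 × 7.29×10⁻⁵ × sin 44° = 1.01×10⁻⁴ s⁻¹
Pressure gradient: |∂P/∂n| = 200 Pa / 418000 m = 4.78×10⁻⁴ Pa/m
Geostrophic speed: V_g = |∂P/∂n|/(fρ) = 4.78×10⁻⁴/(1.01×10⁻⁴ × 1.02) = 4.63 m/s
Around a high, pressure-gradient force acts outward with centrifugal, so Coriolis balances both:
fV = (1/ρ)|∂P/∂n| + V²/R  →  V² − fR·V + fR·V_g = 0
With fR = 1.01×10⁻⁴ × 1610×10³ m = 163 m/s:
V = [fR − √((fR)² − 4 fR V_g)]/2 = [163 − √(163² − 4×163×4.63)]/2 = 4.77 m/s
Supergeostrophic (V > V_g = 4.63 m/s), as expected around a high.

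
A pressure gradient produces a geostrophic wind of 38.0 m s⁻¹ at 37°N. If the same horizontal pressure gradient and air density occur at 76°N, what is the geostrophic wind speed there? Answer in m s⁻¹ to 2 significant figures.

24 m s⁻¹

With the same pressure gradient and density, V_g ∝ 1/f ∝ 1/sin φ.
V₂ = V₁ · sin φ₁ / sin φ₂ = 38.0 × sin 37° / sin 76°
V₂ = 38.0 × 0.6018/0.9703 = 24 m s⁻¹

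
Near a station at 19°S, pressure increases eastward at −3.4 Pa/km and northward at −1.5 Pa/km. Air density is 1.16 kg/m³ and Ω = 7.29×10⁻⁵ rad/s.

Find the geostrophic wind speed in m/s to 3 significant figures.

67.5 m/s

Coriolis parameter at 19°S:
f = 2Ω sin φ = 2 × 7.29×10⁻⁵ × sin 19° = 4.75×10⁻⁵ s⁻¹
In the Southern Hemisphere f is negative: f = −4.75×10⁻⁵ s⁻¹.
Component geostrophic relations (x east, y north):
u_g = −(1/(fρ)) ∂P/∂y,  v_g = (1/(fρ)) ∂P/∂x
u_g = −(−1.5×10⁻³)/(−4.75×10⁻⁵ × 1.16) = −27.2 m/s;  v_g = (−3.4×10⁻³)/(−4.75×10⁻⁵ × 1.16) = 61.7 m/s
|V_g| = √(u_g² + v_g²) = 67.5 m/s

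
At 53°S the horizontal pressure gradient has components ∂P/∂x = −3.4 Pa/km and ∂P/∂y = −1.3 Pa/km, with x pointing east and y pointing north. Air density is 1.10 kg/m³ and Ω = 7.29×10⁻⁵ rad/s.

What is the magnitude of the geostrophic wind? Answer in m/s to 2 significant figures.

Coriolis parameter at 53°S:
f = 2Ω sin φ = 2 × 7.29×10⁻⁵ × sin 53° = 1.16×10⁻⁴ s⁻¹
In the Southern Hemisphere f is negative: f = −1.16×10⁻⁴ s⁻¹.
Component geostrophic relations (x east, y north):
u_g = −(1/(fρ)) ∂P/∂y,  v_g = (1/(fρ)) ∂P/∂x
u_g = −(−1.3×10⁻³)/(−1.16×10⁻⁴ × 1.10) = −10.1 m/s;  v_g = (−3.4×10⁻³)/(−1.16×10⁻⁴ × 1.10) = 26.5 m/s
|V_g| = √(u_g² + v_g²) = 28.4 m/s

28 m/s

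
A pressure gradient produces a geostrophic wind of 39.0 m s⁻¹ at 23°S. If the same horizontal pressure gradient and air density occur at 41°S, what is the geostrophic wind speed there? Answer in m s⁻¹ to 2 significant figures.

23 m s⁻¹

With the same pressure gradient and density, V_g ∝ 1/f ∝ 1/sin φ.
V₂ = V₁ · sin φ₁ / sin φ₂ = 39.0 × sin 23° / sin 41°
V₂ = 39.0 × 0.3907/0.6561 = 23 m s⁻¹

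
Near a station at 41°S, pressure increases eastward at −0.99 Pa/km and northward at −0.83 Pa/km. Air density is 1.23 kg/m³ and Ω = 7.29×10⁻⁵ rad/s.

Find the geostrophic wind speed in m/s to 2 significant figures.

11 m/s

Coriolis parameter at 41°S:
f = 2Ω sin φ = 2 × 7.29×10⁻⁵ × sin 41° = 9.57×10⁻⁵ s⁻¹
In the Southern Hemisphere f is negative: f = −9.57×10⁻⁵ s⁻¹.
Component geostrophic relations (x east, y north):
u_g = −(1/(fρ)) ∂P/∂y,  v_g = (1/(fρ)) ∂P/∂x
u_g = −(−0.83×10⁻³)/(−9.57×10⁻⁵ × 1.23) = −7.05 m/s;  v_g = (−0.99×10⁻³)/(−9.57×10⁻⁵ × 1.23) = 8.41 m/s
|V_g| = √(u_g² + v_g²) = 11.0 m/s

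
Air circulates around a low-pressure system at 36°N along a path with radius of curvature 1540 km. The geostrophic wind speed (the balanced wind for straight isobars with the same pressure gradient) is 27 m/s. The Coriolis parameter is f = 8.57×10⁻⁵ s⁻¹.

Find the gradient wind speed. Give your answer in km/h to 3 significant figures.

Around a low, centrifugal force acts outward with Coriolis, so pressure-gradient force balances both:
(1/ρ)|∂P/∂n| = fV + V²/R  →  V² + fR·V − fR·V_g = 0
With fR = 8.57×10⁻⁵ × 1540×10³ m = 132 m/s:
V = [−fR + √((fR)² + 4 fR V_g)]/2 = [−132 + √(132² + 4×132×27)]/2 = 23 m/s
Subgeostrophic (V < V_g = 27 m/s), as expected around a low.
Converting: 23 m/s × 3.6 = 82.8 km/h

82.8 km/h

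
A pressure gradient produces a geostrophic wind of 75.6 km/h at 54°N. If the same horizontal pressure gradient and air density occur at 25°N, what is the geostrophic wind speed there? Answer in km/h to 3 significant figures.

145 km/h

With the same pressure gradient and density, V_g ∝ 1/f ∝ 1/sin φ.
V₂ = V₁ · sin φ₁ / sin φ₂ = 75.6 × sin 54° / sin 25°
V₂ = 75.6 × 0.8090/0.4226 = 145 km/h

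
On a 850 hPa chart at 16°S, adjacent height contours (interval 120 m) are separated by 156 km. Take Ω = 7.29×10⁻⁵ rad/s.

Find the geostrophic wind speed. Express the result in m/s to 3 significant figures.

188 m/s

Coriolis parameter at 16°S:
f = 2Ω sin φ = 2 × 7.29×10⁻⁵ × sin 16° = 4.02×10⁻⁵ s⁻¹
Height gradient: |∂Z/∂n| = 120 m / 156000 m = 7.69×10⁻⁴
On a pressure surface, geostrophic balance gives V_g = (g/f)|∂Z/∂n|:
V_g = 9.81 × 7.69×10⁻⁴ / 4.02×10⁻⁵ = 188 m/s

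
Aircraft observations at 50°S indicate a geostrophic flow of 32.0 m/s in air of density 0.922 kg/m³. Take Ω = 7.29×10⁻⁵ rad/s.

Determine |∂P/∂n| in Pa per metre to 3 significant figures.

Coriolis parameter at 50°S:
f = 2Ω sin φ = 2 × 7.29×10⁻⁵ × sin 50° = 1.12×10⁻⁴ s⁻¹
Geostrophic balance rearranged: |∂P/∂n| = f ρ V_g
|∂P/∂n| = 1.12×10⁻⁴ × 0.922 × 32.0 = 3.30×10⁻³ Pa/m

3.30×10⁻³ Pa/m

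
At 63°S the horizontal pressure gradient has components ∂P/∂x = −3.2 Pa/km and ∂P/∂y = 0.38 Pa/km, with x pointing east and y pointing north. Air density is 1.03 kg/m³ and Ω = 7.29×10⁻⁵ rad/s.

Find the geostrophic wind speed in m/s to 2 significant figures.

24 m/s

Coriolis parameter at 63°S:
f = 2Ω sin φ = 2 × 7.29×10⁻⁵ × sin 63° = 1.30×10⁻⁴ s⁻¹
In the Southern Hemisphere f is negative: f = −1.30×10⁻⁴ s⁻¹.
Component geostrophic relations (x east, y north):
u_g = −(1/(fρ)) ∂P/∂y,  v_g = (1/(fρ)) ∂P/∂x
u_g = −(0.38×10⁻³)/(−1.30×10⁻⁴ × 1.03) = 2.84 m/s;  v_g = (−3.2×10⁻³)/(−1.30×10⁻⁴ × 1.03) = 23.9 m/s
|V_g| = √(u_g² + v_g²) = 24.1 m/s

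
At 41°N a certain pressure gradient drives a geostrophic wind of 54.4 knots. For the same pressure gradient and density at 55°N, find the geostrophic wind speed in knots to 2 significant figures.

With the same pressure gradient and density, V_g ∝ 1/f ∝ 1/sin φ.
V₂ = V₁ · sin φ₁ / sin φ₂ = 54.4 × sin 41° / sin 55°
V₂ = 54.4 × 0.6561/0.8192 = 44 knots

44 knots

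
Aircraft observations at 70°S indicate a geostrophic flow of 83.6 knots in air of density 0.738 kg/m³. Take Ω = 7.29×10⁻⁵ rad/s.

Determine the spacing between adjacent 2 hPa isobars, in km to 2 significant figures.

Coriolis parameter at 70°S:
f = 2Ω sin φ = 2 × 7.29×10⁻⁵ × sin 70° = 1.37×10⁻⁴ s⁻¹
Wind speed in SI: 83.6 knots = 43.0 m/s
Geostrophic balance rearranged: |∂P/∂n| = f ρ V_g
|∂P/∂n| = 1.37×10⁻⁴ × 0.738 × 43.0 = 4.35×10⁻³ Pa/m
Isobar spacing: Δn = ΔP/|∂P/∂n| = 200 Pa / 4.35×10⁻³ Pa/m = 45992 m ≈ 46 km

46 km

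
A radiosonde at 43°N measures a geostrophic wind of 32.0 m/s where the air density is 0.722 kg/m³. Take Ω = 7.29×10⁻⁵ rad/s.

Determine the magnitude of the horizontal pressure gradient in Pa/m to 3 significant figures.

Coriolis parameter at 43°N:
f = 2Ω sin φ = 2 × 7.29×10⁻⁵ × sin 43° = 9.94×10⁻⁵ s⁻¹
Geostrophic balance rearranged: |∂P/∂n| = f ρ V_g
|∂P/∂n| = 9.94×10⁻⁵ × 0.722 × 32.0 = 2.30×10⁻³ Pa/m

2.30×10⁻³ Pa/m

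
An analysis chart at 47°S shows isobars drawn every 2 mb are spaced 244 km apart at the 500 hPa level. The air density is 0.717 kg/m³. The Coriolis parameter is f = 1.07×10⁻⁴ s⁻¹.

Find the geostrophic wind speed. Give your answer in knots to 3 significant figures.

Pressure gradient: |∂P/∂n| = 200 Pa / 244000 m = 8.20×10⁻⁴ Pa/m
Geostrophic balance (pressure-gradient force = Coriolis force):
V_g = (1/(fρ)) |∂P/∂n| = 8.20×10⁻⁴ / (1.07×10⁻⁴ × 0.717) = 10.7 m/s
Converting: 10.7 m/s × 1.944 = 20.8 knots

20.8 knots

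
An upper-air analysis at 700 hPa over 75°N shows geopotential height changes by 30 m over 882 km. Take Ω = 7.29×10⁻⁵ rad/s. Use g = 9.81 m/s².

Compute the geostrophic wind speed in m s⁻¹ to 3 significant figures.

2.37 m s⁻¹

Coriolis parameter at 75°N:
f = 2Ω sin φ = 2 × 7.29×10⁻⁵ × sin 75° = 1.41×10⁻⁴ s⁻¹
Height gradient: |∂Z/∂n| = 30 m / 882000 m = 3.40×10⁻⁵
On a pressure surface, geostrophic balance gives V_g = (g/f)|∂Z/∂n|:
V_g = 9.81 × 3.40×10⁻⁵ / 1.41×10⁻⁴ = 2.37 m/s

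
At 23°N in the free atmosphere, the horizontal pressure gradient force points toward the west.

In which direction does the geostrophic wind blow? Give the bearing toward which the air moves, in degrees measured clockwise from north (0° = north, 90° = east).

The pressure-gradient force points toward the west (bearing 270°).
Geostrophic balance: in the Northern Hemisphere the Coriolis force deflects motion to the right, so the geostrophic wind blows 90° to the right of the pressure-gradient force (low pressure on the left).
Rotating 270° by 90° clockwise gives 000° — the wind blows toward the north.

000°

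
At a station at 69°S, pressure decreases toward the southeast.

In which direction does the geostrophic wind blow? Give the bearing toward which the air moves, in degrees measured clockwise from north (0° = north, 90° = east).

045°

The pressure-gradient force points toward the southeast (bearing 135°).
Geostrophic balance: in the Southern Hemisphere the Coriolis force deflects motion to the left, so the geostrophic wind blows 90° to the left of the pressure-gradient force (low pressure on the right).
Rotating 135° by 90° counterclockwise gives 045° — the wind blows toward the northeast.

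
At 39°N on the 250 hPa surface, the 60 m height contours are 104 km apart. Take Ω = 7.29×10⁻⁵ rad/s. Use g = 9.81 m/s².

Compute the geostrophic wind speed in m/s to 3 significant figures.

Coriolis parameter at 39°N:
f = 2Ω sin φ = 2 × 7.29×10⁻⁵ × sin 39° = 9.18×10⁻⁵ s⁻¹
Height gradient: |∂Z/∂n| = 60 m / 104000 m = 5.77×10⁻⁴
On a pressure surface, geostrophic balance gives V_g = (g/f)|∂Z/∂n|:
V_g = 9.81 × 5.77×10⁻⁴ / 9.18×10⁻⁵ = 61.7 m/s

61.7 m/s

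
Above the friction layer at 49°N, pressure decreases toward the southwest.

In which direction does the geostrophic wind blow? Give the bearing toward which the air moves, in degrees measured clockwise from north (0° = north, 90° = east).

315°

The pressure-gradient force points toward the southwest (bearing 225°).
Geostrophic balance: in the Northern Hemisphere the Coriolis force deflects motion to the right, so the geostrophic wind blows 90° to the right of the pressure-gradient force (low pressure on the left).
Rotating 225° by 90° clockwise gives 315° — the wind blows toward the northwest.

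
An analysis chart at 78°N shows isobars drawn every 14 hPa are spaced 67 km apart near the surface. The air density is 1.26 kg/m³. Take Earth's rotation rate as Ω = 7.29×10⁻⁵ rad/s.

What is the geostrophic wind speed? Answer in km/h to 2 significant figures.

420 km/h

Coriolis parameter at 78°N:
f = 2Ω sin φ = 2 × 7.29×10⁻⁵ × sin 78° = 1.43×10⁻⁴ s⁻¹
Pressure gradient: |∂P/∂n| = 1400 Pa / 67000 m = 2.09×10⁻² Pa/m
Geostrophic balance (pressure-gradient force = Coriolis force):
V_g = (1/(fρ)) |∂P/∂n| = 2.09×10⁻² / (1.43×10⁻⁴ × 1.26) = 116 m/s
Converting: 116 m/s × 3.6 = 420 km/h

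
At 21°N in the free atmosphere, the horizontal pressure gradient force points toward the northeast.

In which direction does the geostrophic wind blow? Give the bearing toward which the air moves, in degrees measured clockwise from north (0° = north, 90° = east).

135°

The pressure-gradient force points toward the northeast (bearing 045°).
Geostrophic balance: in the Northern Hemisphere the Coriolis force deflects motion to the right, so the geostrophic wind blows 90° to the right of the pressure-gradient force (low pressure on the left).
Rotating 045° by 90° clockwise gives 135° — the wind blows toward the southeast.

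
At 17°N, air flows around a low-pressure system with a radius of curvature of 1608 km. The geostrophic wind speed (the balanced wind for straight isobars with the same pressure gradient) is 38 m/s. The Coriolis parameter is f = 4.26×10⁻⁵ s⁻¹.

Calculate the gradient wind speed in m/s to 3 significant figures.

27.2 m/s

Around a low, centrifugal force acts outward with Coriolis, so pressure-gradient force balances both:
(1/ρ)|∂P/∂n| = fV + V²/R  →  V² + fR·V − fR·V_g = 0
With fR = 4.26×10⁻⁵ × 1608×10³ m = 68.5 m/s:
V = [−fR + √((fR)² + 4 fR V_g)]/2 = [−68.5 + √(68.5² + 4×68.5×38)]/2 = 27.2 m/s
Subgeostrophic (V < V_g = 38 m/s), as expected around a low.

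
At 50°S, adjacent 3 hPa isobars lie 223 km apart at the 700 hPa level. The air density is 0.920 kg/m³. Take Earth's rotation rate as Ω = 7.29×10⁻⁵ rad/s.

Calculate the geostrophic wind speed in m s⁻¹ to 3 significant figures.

13.1 m s⁻¹

Coriolis parameter at 50°S:
f = 2Ω sin φ = 2 × 7.29×10⁻⁵ × sin 50° = 1.12×10⁻⁴ s⁻¹
Pressure gradient: |∂P/∂n| = 300 Pa / 223000 m = 1.35×10⁻³ Pa/m
Geostrophic balance (pressure-gradient force = Coriolis force):
V_g = (1/(fρ)) |∂P/∂n| = 1.35×10⁻³ / (1.12×10⁻⁴ × 0.920) = 13.1 m/s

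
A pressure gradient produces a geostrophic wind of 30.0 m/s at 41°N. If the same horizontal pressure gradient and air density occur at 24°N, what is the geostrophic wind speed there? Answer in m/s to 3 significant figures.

With the same pressure gradient and density, V_g ∝ 1/f ∝ 1/sin φ.
V₂ = V₁ · sin φ₁ / sin φ₂ = 30.0 × sin 41° / sin 24°
V₂ = 30.0 × 0.6561/0.4067 = 48.4 m/s

48.4 m/s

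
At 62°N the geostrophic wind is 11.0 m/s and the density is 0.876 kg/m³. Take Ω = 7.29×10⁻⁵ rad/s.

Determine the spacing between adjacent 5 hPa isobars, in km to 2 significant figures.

Coriolis parameter at 62°N:
f = 2Ω sin φ = 2 × 7.29×10⁻⁵ × sin 62° = 1.29×10⁻⁴ s⁻¹
Geostrophic balance rearranged: |∂P/∂n| = f ρ V_g
|∂P/∂n| = 1.29×10⁻⁴ × 0.876 × 11.0 = 1.24×10⁻³ Pa/m
Isobar spacing: Δn = ΔP/|∂P/∂n| = 500 Pa / 1.24×10⁻³ Pa/m = 403070 m ≈ 400 km

400 km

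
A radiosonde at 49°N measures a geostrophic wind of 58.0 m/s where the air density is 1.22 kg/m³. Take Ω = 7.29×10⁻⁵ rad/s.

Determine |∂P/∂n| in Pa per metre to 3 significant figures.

Coriolis parameter at 49°N:
f = 2Ω sin φ = 2 × 7.29×10⁻⁵ × sin 49° = 1.10×10⁻⁴ s⁻¹
Geostrophic balance rearranged: |∂P/∂n| = f ρ V_g
|∂P/∂n| = 1.10×10⁻⁴ × 1.22 × 58.0 = 7.79×10⁻³ Pa/m

7.79×10⁻³ Pa/m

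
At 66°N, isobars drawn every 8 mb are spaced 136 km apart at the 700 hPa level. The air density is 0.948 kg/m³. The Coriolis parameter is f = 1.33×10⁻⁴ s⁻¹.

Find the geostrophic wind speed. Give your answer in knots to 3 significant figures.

Pressure gradient: |∂P/∂n| = 800 Pa / 136000 m = 5.88×10⁻³ Pa/m
Geostrophic balance (pressure-gradient force = Coriolis force):
V_g = (1/(fρ)) |∂P/∂n| = 5.88×10⁻³ / (1.33×10⁻⁴ × 0.948) = 46.7 m/s
Converting: 46.7 m/s × 1.944 = 90.7 knots

90.7 knots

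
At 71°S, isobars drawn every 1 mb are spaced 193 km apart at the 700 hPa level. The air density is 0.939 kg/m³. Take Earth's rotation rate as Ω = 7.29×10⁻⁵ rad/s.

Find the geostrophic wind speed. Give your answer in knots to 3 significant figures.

Coriolis parameter at 71°S:
f = 2Ω sin φ = 2 × 7.29×10⁻⁵ × sin 71° = 1.38×10⁻⁴ s⁻¹
Pressure gradient: |∂P/∂n| = 100 Pa / 193000 m = 5.18×10⁻⁴ Pa/m
Geostrophic balance (pressure-gradient force = Coriolis force):
V_g = (1/(fρ)) |∂P/∂n| = 5.18×10⁻⁴ / (1.38×10⁻⁴ × 0.939) = 4.00 m/s
Converting: 4.00 m/s × 1.944 = 7.78 knots

7.78 knots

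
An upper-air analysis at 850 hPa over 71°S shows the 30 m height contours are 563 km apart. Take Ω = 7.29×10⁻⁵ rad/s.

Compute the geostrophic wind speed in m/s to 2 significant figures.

Coriolis parameter at 71°S:
f = 2Ω sin φ = 2 × 7.29×10⁻⁵ × sin 71° = 1.38×10⁻⁴ s⁻¹
Height gradient: |∂Z/∂n| = 30 m / 563000 m = 5.33×10⁻⁵
On a pressure surface, geostrophic balance gives V_g = (g/f)|∂Z/∂n|:
V_g = 9.81 × 5.33×10⁻⁵ / 1.38×10⁻⁴ = 3.79 m/s

3.8 m/s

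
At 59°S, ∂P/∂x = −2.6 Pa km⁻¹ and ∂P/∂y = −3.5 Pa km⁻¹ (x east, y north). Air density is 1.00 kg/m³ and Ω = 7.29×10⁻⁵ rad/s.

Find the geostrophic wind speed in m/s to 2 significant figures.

35 m/s

Coriolis parameter at 59°S:
f = 2Ω sin φ = 2 × 7.29×10⁻⁵ × sin 59° = 1.25×10⁻⁴ s⁻¹
In the Southern Hemisphere f is negative: f = −1.25×10⁻⁴ s⁻¹.
Component geostrophic relations (x east, y north):
u_g = −(1/(fρ)) ∂P/∂y,  v_g = (1/(fρ)) ∂P/∂x
u_g = −(−3.5×10⁻³)/(−1.25×10⁻⁴ × 1.00) = −28.0 m/s;  v_g = (−2.6×10⁻³)/(−1.25×10⁻⁴ × 1.00) = 20.8 m/s
|V_g| = √(u_g² + v_g²) = 34.9 m/s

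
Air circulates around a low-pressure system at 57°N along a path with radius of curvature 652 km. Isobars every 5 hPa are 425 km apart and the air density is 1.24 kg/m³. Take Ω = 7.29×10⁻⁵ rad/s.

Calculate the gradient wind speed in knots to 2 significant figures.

14 knots

Coriolis parameter at 57°N:
f = 2Ω sin φ = 2 × 7.29×10⁻⁵ × sin 57° = 1.22×10⁻⁴ s⁻¹
Pressure gradient: |∂P/∂n| = 500 Pa / 425000 m = 1.18×10⁻³ Pa/m
Geostrophic speed: V_g = |∂P/∂n|/(fρ) = 1.18×10⁻³/(1.22×10⁻⁴ × 1.24) = 7.76 m/s
Around a low, centrifugal force acts outward with Coriolis, so pressure-gradient force balances both:
(1/ρ)|∂P/∂n| = fV + V²/R  →  V² + fR·V − fR·V_g = 0
With fR = 1.22×10⁻⁴ × 652×10³ m = 79.7 m/s:
V = [−fR + √((fR)² + 4 fR V_g)]/2 = [−79.7 + √(79.7² + 4×79.7×7.76)]/2 = 7.12 m/s
Subgeostrophic (V < V_g = 7.76 m/s), as expected around a low.
Converting: 7.12 m/s × 1.944 = 14 knots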